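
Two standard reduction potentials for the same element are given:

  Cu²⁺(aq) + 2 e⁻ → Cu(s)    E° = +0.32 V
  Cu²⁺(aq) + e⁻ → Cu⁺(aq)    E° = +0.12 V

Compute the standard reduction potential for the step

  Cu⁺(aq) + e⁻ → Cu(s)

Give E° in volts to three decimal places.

Sequential free energies add, so n₃E°₃ = n₁E°₁ + n₂E°₂.
With n₃ = 2, and the known step contributing 1×(+0.12) V, the unknown satisfies 1·E° = 2×(+0.32) − 1×(+0.12) = +0.520.
E° = +0.520 / 1 = +0.520 V.

+0.520 V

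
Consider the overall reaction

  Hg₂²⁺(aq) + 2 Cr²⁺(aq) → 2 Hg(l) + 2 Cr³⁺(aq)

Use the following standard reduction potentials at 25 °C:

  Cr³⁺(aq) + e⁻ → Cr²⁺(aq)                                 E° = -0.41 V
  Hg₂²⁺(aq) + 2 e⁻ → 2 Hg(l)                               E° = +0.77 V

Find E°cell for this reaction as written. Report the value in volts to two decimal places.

+1.18 V

The Hg₂²⁺/Hg couple has the higher reduction potential, so it is the cathode; Cr³⁺/Cr²⁺ is oxidised at the anode.
E°cell = E°(cathode) − E°(anode) = (+0.77) − (-0.41) = +1.18 V.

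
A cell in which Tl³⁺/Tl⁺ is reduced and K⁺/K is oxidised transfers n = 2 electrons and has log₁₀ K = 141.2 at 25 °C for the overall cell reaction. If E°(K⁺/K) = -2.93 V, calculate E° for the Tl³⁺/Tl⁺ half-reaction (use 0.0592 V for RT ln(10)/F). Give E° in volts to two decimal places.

E°cell = (0.0592/n)·log K = (0.0592/2)(141.2) = +4.180 V.
Since Tl³⁺/Tl⁺ is the cathode and K⁺/K the anode, E°cell = E°(Tl³⁺/Tl⁺) − E°(K⁺/K).
So E°(Tl³⁺/Tl⁺) = E°cell + E°(K⁺/K) = +4.180 + (-2.93) = +1.25 V.

+1.25 V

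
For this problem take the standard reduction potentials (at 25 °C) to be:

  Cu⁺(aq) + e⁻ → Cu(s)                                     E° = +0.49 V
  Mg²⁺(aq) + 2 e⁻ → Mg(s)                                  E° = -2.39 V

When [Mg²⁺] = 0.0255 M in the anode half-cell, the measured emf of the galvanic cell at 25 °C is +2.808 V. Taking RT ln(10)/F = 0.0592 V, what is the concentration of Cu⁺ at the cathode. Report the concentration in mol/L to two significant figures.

0.0097 M

Cu⁺/Cu is the cathode, Mg²⁺/Mg the anode: E°cell = +2.88 V, n = 2.
Overall reaction: 2 Cu⁺(aq) + Mg(s) → 2 Cu(s) + Mg²⁺(aq); Q = [Mg²⁺]^1/[Cu⁺]^2.
From E = E° − (0.0592/n) log Q: log Q = (E° − E)·n/0.0592 = (+2.88 − (+2.808))·2/0.0592 = 2.4324.
So 2·log[Cu⁺] = 1·log(0.0255) − log Q = -1.5935 − (2.4324) = -4.0259; log[Cu⁺] = -4.0259 / 2 = -2.0130; [Cu⁺] = 10^(-2.0130) ≈ 0.0097 M.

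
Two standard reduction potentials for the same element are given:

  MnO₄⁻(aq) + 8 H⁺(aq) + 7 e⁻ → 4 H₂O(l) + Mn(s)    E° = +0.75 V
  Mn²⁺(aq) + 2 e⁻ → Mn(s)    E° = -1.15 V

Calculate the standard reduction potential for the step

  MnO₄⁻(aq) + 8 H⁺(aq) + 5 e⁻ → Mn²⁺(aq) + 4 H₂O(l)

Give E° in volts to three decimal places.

+1.510 V

Sequential free energies add, so n₃E°₃ = n₁E°₁ + n₂E°₂.
With n₃ = 7, and the known step contributing 2×(-1.15) V, the unknown satisfies 5·E° = 7×(+0.75) − 2×(-1.15) = +7.550.
E° = +7.550 / 5 = +1.510 V.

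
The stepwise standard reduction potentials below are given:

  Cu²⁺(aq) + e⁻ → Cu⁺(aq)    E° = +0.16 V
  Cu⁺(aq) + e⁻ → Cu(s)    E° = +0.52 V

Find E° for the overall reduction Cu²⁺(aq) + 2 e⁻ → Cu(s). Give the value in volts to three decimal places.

Adding the free-energy changes (−nFE°) of the two steps gives −n₃FE°₃ = −n₁FE°₁ − n₂FE°₂.
E°₃ = (1×+0.16 + 1×+0.52) / 2 = (+0.680) / 2 = +0.340 V.

+0.340 V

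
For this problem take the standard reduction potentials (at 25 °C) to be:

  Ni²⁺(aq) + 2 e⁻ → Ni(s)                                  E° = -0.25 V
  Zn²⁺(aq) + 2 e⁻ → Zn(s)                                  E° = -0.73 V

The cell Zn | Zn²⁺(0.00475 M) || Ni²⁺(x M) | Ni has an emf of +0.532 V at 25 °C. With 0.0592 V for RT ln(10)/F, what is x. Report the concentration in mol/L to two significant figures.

Ni²⁺/Ni is the cathode, Zn²⁺/Zn the anode: E°cell = +0.48 V, n = 2.
Overall reaction: Ni²⁺(aq) + Zn(s) → Ni(s) + Zn²⁺(aq); Q = [Zn²⁺]^1/[Ni²⁺]^1.
From E = E° − (0.0592/n) log Q: log Q = (E° − E)·n/0.0592 = (+0.48 − (+0.532))·2/0.0592 = -1.7568.
So 1·log[Ni²⁺] = 1·log(0.00475) − log Q = -2.3233 − (-1.7568) = -0.5665; [Ni²⁺] = 10^(-0.5665) ≈ 0.27 M.

0.27 M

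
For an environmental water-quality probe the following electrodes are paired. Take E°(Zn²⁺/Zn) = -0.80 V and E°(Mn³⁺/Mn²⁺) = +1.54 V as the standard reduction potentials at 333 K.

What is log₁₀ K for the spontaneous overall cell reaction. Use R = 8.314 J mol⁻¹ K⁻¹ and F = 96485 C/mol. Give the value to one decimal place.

70.8

Cathode: Mn³⁺/Mn²⁺; anode: Zn²⁺/Zn. E°cell = (+1.54) − (-0.80) = +2.34 V, with n = 2.
ΔG° = −nFE° = −RT ln K, so ln K = nFE°/(RT) = (2)(96485)(+2.34) / ((8.314)(333)) = 163.099.
log₁₀ K = 163.099 / ln 10 = 70.8.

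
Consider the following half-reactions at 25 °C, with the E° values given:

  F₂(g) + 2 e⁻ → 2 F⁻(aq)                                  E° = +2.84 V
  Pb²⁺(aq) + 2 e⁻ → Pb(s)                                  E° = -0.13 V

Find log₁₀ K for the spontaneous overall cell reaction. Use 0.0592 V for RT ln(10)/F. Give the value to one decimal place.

Cathode: F₂/F⁻; anode: Pb²⁺/Pb. E°cell = +2.97 V, n = 2.
log K = nE°cell / 0.0592 = (2)(+2.97) / 0.0592 = 100.3.

100.3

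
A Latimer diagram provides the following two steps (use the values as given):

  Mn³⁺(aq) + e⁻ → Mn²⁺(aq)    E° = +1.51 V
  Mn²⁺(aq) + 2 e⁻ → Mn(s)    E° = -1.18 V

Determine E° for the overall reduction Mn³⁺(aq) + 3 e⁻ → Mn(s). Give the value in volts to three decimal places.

-0.283 V

Adding the free-energy changes (−nFE°) of the two steps gives −n₃FE°₃ = −n₁FE°₁ − n₂FE°₂.
E°₃ = (1×+1.51 + 2×-1.18) / 3 = (-0.850) / 3 = -0.283 V.
E° values themselves are not directly additive — weighting by electron count is essential.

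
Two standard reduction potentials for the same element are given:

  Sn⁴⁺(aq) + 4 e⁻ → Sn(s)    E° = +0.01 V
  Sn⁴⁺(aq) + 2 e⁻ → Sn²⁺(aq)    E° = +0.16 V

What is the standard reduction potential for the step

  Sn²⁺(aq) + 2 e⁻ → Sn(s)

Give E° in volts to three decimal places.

-0.140 V

Sequential free energies add, so n₃E°₃ = n₁E°₁ + n₂E°₂.
With n₃ = 4, and the known step contributing 2×(+0.16) V, the unknown satisfies 2·E° = 4×(+0.01) − 2×(+0.16) = -0.280.
E° = -0.280 / 2 = -0.140 V.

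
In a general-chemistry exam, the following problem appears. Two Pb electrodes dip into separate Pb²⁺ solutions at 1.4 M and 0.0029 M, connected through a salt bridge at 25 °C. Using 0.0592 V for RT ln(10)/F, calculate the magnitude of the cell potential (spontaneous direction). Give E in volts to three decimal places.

+0.079 V

For a concentration cell E°cell = 0. The 1.4 M side is the cathode (reduction is favoured where [Pb²⁺] is higher).
With n = 2, E = −(0.0592/2) log([Pb²⁺]ₐₙ/[Pb²⁺]꜀ₐₜ) = −(0.0592/2) log(0.0029/1.4) = −(0.0592/2)(-2.684) = +0.079 V.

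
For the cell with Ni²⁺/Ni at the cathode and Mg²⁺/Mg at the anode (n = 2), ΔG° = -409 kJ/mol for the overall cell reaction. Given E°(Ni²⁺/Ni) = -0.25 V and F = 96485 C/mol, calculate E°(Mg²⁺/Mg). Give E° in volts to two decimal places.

-2.37 V

E°cell = −ΔG°/(nF) = −(-409×10³)/((2)(96485)) = +2.120 V.
Since Ni²⁺/Ni is the cathode and Mg²⁺/Mg the anode, E°cell = E°(Ni²⁺/Ni) − E°(Mg²⁺/Mg).
So E°(Mg²⁺/Mg) = E°(Ni²⁺/Ni) − E°cell = (-0.25) − (+2.120) = -2.37 V.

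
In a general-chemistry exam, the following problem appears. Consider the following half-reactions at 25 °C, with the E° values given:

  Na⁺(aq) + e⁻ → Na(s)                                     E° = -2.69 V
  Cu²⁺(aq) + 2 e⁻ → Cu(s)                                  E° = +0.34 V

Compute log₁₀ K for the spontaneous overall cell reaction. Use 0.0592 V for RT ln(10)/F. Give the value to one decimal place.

Cathode: Cu²⁺/Cu; anode: Na⁺/Na. E°cell = +3.03 V, n = 2.
log K = nE°cell / 0.0592 = (2)(+3.03) / 0.0592 = 102.4.

102.4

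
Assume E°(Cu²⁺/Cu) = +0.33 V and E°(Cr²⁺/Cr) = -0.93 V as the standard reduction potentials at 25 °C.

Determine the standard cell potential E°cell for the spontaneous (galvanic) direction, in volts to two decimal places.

The Cu²⁺/Cu couple has the higher reduction potential, so it is the cathode; Cr²⁺/Cr is oxidised at the anode.
E°cell = E°(cathode) − E°(anode) = (+0.33) − (-0.93) = +1.26 V.

+1.26 V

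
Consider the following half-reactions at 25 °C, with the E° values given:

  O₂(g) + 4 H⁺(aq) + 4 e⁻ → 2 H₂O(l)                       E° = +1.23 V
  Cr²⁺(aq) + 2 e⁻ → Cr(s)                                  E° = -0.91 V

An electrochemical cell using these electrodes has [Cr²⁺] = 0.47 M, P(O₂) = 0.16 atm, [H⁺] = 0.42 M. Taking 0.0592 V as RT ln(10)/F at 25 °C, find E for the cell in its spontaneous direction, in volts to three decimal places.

O₂/H₂O is the cathode (higher E°), Cr²⁺/Cr the anode: E°cell = +1.23 − (-0.91) = +2.14 V, n = 4.
Overall: O₂(g) + 4 H⁺(aq) + 2 Cr(s) → 2 H₂O(l) + 2 Cr²⁺(aq)
Q = [Cr²⁺]^2 / (P(O₂)·[H⁺]^4); log Q = 1.647.
E = E° − (0.0592/n) log Q = +2.14 − (0.0592/4)(1.647) = +2.116 V.

+2.116 V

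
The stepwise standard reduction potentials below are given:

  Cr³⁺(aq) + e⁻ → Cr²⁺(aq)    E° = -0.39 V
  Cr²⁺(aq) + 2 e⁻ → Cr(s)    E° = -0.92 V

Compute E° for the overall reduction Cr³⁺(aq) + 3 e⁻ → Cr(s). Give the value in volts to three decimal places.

-0.743 V

Adding the free-energy changes (−nFE°) of the two steps gives −n₃FE°₃ = −n₁FE°₁ − n₂FE°₂.
E°₃ = (1×-0.39 + 2×-0.92) / 3 = (-2.230) / 3 = -0.743 V.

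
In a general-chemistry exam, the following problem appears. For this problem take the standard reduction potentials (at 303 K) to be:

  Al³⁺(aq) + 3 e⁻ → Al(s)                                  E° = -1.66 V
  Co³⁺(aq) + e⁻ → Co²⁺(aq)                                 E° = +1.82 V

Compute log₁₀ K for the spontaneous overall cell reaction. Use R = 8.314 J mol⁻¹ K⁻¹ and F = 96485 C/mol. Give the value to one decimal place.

Cathode: Co³⁺/Co²⁺; anode: Al³⁺/Al. E°cell = (+1.82) − (-1.66) = +3.48 V, with n = 3.
ΔG° = −nFE° = −RT ln K, so ln K = nFE°/(RT) = (3)(96485)(+3.48) / ((8.314)(303)) = 399.860.
log₁₀ K = 399.860 / ln 10 = 173.7.

173.7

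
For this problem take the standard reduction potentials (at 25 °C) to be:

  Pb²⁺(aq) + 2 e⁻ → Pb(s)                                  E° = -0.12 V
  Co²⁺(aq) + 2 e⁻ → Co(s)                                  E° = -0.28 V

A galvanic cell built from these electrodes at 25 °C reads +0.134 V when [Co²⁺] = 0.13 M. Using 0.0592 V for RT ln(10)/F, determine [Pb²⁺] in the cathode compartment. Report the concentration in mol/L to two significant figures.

Pb²⁺/Pb is the cathode, Co²⁺/Co the anode: E°cell = +0.16 V, n = 2.
Overall reaction: Pb²⁺(aq) + Co(s) → Pb(s) + Co²⁺(aq); Q = [Co²⁺]^1/[Pb²⁺]^1.
From E = E° − (0.0592/n) log Q: log Q = (E° − E)·n/0.0592 = (+0.16 − (+0.134))·2/0.0592 = 0.8784.
So 1·log[Pb²⁺] = 1·log(0.13) − log Q = -0.8861 − (0.8784) = -1.7645; [Pb²⁺] = 10^(-1.7645) ≈ 0.017 M.

0.017 M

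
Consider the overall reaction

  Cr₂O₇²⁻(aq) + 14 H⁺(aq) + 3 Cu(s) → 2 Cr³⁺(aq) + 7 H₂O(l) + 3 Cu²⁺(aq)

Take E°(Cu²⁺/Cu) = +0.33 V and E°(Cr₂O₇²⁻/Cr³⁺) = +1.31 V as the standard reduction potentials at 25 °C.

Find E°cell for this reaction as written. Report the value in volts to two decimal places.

+0.98 V

The Cr₂O₇²⁻/Cr³⁺ couple has the higher reduction potential, so it is the cathode; Cu²⁺/Cu is oxidised at the anode.
E°cell = E°(cathode) − E°(anode) = (+1.31) − (+0.33) = +0.98 V.
Since E°cell > 0, the reaction is spontaneous under standard conditions.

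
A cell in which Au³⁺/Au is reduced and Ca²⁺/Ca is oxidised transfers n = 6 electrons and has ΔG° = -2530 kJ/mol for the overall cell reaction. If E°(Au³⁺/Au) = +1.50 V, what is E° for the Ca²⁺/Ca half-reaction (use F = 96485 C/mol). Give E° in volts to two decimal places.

E°cell = −ΔG°/(nF) = −(-2530×10³)/((6)(96485)) = +4.370 V.
Since Au³⁺/Au is the cathode and Ca²⁺/Ca the anode, E°cell = E°(Au³⁺/Au) − E°(Ca²⁺/Ca).
So E°(Ca²⁺/Ca) = E°(Au³⁺/Au) − E°cell = (+1.50) − (+4.370) = -2.87 V.

-2.87 V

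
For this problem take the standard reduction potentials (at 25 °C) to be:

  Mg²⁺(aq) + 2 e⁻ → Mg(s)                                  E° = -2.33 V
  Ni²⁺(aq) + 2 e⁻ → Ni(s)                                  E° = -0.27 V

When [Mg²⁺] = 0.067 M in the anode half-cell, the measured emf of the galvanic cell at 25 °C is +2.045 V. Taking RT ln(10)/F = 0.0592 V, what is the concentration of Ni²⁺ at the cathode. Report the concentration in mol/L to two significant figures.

0.021 M

Ni²⁺/Ni is the cathode, Mg²⁺/Mg the anode: E°cell = +2.06 V, n = 2.
Overall reaction: Ni²⁺(aq) + Mg(s) → Ni(s) + Mg²⁺(aq); Q = [Mg²⁺]^1/[Ni²⁺]^1.
From E = E° − (0.0592/n) log Q: log Q = (E° − E)·n/0.0592 = (+2.06 − (+2.045))·2/0.0592 = 0.5068.
So 1·log[Ni²⁺] = 1·log(0.067) − log Q = -1.1739 − (0.5068) = -1.6807; [Ni²⁺] = 10^(-1.6807) ≈ 0.021 M.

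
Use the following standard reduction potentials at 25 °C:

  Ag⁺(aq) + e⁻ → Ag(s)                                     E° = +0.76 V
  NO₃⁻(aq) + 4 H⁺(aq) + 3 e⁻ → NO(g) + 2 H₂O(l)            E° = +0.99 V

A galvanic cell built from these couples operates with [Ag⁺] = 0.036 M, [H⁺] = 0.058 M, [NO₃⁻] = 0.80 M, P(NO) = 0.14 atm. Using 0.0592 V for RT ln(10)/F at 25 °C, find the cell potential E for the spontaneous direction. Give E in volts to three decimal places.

NO₃⁻/NO is the cathode (higher E°), Ag⁺/Ag the anode: E°cell = +0.99 − (+0.76) = +0.23 V, n = 3.
Overall: NO₃⁻(aq) + 4 H⁺(aq) + 3 Ag(s) → NO(g) + 2 H₂O(l) + 3 Ag⁺(aq)
Q = P(NO)·[Ag⁺]^3 / ([NO₃⁻]·[H⁺]^4); log Q = -0.142.
E = E° − (0.0592/n) log Q = +0.23 − (0.0592/3)(-0.142) = +0.233 V.

+0.233 V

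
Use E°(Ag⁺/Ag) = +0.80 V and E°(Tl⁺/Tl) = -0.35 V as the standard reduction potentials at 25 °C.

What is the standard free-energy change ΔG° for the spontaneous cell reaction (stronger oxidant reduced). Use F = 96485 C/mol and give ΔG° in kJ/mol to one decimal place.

Ag⁺/Ag (E° = +0.80 V) is the cathode; Tl⁺/Tl (E° = -0.35 V) is the anode, so E°cell = +1.15 V.
Balancing electrons gives n = 1 (lcm of 1 and 1).
ΔG° = −nFE° = −(1)(96485)(+1.15) = -110,958 J = -111.0 kJ/mol.

-111.0 kJ/mol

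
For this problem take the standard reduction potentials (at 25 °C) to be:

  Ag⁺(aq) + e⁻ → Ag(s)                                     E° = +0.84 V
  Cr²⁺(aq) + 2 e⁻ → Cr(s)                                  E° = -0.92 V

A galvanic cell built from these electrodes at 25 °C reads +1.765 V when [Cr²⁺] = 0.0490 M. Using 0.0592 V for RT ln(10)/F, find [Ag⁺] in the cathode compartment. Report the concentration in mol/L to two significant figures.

Ag⁺/Ag is the cathode, Cr²⁺/Cr the anode: E°cell = +1.76 V, n = 2.
Overall reaction: 2 Ag⁺(aq) + Cr(s) → 2 Ag(s) + Cr²⁺(aq); Q = [Cr²⁺]^1/[Ag⁺]^2.
From E = E° − (0.0592/n) log Q: log Q = (E° − E)·n/0.0592 = (+1.76 − (+1.765))·2/0.0592 = -0.1689.
So 2·log[Ag⁺] = 1·log(0.049) − log Q = -1.3098 − (-0.1689) = -1.1409; log[Ag⁺] = -1.1409 / 2 = -0.5705; [Ag⁺] = 10^(-0.5705) ≈ 0.27 M.

0.27 M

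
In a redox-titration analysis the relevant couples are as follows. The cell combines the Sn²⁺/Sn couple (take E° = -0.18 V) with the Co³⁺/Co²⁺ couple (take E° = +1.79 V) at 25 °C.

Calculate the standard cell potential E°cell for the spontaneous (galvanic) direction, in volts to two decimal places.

+1.97 V

The Co³⁺/Co²⁺ couple has the higher reduction potential, so it is the cathode; Sn²⁺/Sn is oxidised at the anode.
E°cell = E°(cathode) − E°(anode) = (+1.79) − (-0.18) = +1.97 V.
Since E°cell > 0, the reaction is spontaneous under standard conditions.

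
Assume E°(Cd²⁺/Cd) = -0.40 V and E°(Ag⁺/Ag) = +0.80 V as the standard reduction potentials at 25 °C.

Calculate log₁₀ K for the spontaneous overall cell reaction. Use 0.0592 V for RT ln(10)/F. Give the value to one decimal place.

Cathode: Ag⁺/Ag; anode: Cd²⁺/Cd. E°cell = +1.20 V, n = 2.
log K = nE°cell / 0.0592 = (2)(+1.20) / 0.0592 = 40.5.

40.5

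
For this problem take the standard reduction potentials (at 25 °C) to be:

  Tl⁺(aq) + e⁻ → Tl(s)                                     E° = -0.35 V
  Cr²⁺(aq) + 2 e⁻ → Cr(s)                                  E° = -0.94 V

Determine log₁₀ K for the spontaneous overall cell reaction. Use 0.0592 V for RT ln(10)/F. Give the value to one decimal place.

Cathode: Tl⁺/Tl; anode: Cr²⁺/Cr. E°cell = +0.59 V, n = 2.
log K = nE°cell / 0.0592 = (2)(+0.59) / 0.0592 = 19.9.

19.9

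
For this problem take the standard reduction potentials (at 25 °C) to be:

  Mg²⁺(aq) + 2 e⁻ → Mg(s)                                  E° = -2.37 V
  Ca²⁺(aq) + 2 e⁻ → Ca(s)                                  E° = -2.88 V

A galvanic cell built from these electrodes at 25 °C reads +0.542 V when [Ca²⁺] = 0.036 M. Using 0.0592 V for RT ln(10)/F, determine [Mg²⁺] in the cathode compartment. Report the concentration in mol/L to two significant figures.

Mg²⁺/Mg is the cathode, Ca²⁺/Ca the anode: E°cell = +0.51 V, n = 2.
Overall reaction: Mg²⁺(aq) + Ca(s) → Mg(s) + Ca²⁺(aq); Q = [Ca²⁺]^1/[Mg²⁺]^1.
From E = E° − (0.0592/n) log Q: log Q = (E° − E)·n/0.0592 = (+0.51 − (+0.542))·2/0.0592 = -1.0811.
So 1·log[Mg²⁺] = 1·log(0.036) − log Q = -1.4437 − (-1.0811) = -0.3626; [Mg²⁺] = 10^(-0.3626) ≈ 0.43 M.

0.43 M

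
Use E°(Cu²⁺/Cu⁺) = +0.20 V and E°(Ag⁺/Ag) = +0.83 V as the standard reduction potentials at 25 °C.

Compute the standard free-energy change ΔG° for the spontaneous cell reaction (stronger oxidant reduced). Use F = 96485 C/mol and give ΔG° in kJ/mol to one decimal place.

Ag⁺/Ag (E° = +0.83 V) is the cathode; Cu²⁺/Cu⁺ (E° = +0.20 V) is the anode, so E°cell = +0.63 V.
Balancing electrons gives n = 1 (lcm of 1 and 1).
ΔG° = −nFE° = −(1)(96485)(+0.63) = -60,786 J = -60.8 kJ/mol.

-60.8 kJ/mol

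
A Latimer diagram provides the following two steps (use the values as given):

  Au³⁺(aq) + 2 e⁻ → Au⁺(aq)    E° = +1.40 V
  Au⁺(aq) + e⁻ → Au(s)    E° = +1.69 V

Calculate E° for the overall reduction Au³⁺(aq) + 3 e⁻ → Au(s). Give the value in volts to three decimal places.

+1.497 V

Adding the free-energy changes (−nFE°) of the two steps gives −n₃FE°₃ = −n₁FE°₁ − n₂FE°₂.
E°₃ = (2×+1.40 + 1×+1.69) / 3 = (+4.490) / 3 = +1.497 V.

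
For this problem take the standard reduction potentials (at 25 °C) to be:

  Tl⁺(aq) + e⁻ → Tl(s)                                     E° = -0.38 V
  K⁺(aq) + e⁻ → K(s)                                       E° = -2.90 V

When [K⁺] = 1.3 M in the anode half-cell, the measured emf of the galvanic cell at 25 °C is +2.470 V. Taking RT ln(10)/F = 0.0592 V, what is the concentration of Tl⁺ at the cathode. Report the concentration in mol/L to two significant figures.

Tl⁺/Tl is the cathode, K⁺/K the anode: E°cell = +2.52 V, n = 1.
Overall reaction: Tl⁺(aq) + K(s) → Tl(s) + K⁺(aq); Q = [K⁺]^1/[Tl⁺]^1.
From E = E° − (0.0592/n) log Q: log Q = (E° − E)·n/0.0592 = (+2.52 − (+2.470))·1/0.0592 = 0.8446.
So 1·log[Tl⁺] = 1·log(1.3) − log Q = 0.1139 − (0.8446) = -0.7307; [Tl⁺] = 10^(-0.7307) ≈ 0.19 M.

0.19 M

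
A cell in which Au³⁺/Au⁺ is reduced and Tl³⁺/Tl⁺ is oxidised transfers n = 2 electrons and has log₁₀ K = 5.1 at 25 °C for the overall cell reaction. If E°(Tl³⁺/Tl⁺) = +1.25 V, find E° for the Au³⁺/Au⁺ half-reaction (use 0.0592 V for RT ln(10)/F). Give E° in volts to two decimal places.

E°cell = (0.0592/n)·log K = (0.0592/2)(5.1) = +0.151 V.
Since Au³⁺/Au⁺ is the cathode and Tl³⁺/Tl⁺ the anode, E°cell = E°(Au³⁺/Au⁺) − E°(Tl³⁺/Tl⁺).
So E°(Au³⁺/Au⁺) = E°cell + E°(Tl³⁺/Tl⁺) = +0.151 + (+1.25) = +1.40 V.

+1.40 V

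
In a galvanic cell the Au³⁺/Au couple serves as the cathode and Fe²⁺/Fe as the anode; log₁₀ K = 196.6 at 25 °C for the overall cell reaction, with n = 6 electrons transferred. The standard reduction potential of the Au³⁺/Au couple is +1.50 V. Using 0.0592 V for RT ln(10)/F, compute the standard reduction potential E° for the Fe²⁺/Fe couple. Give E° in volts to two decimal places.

-0.44 V

E°cell = (0.0592/n)·log K = (0.0592/6)(196.6) = +1.940 V.
Since Au³⁺/Au is the cathode and Fe²⁺/Fe the anode, E°cell = E°(Au³⁺/Au) − E°(Fe²⁺/Fe).
So E°(Fe²⁺/Fe) = E°(Au³⁺/Au) − E°cell = (+1.50) − (+1.940) = -0.44 V.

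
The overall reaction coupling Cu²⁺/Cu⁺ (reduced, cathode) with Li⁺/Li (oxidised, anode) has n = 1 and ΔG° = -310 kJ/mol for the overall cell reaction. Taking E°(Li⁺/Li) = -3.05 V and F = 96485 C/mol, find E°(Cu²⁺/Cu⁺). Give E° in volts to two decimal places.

E°cell = −ΔG°/(nF) = −(-310×10³)/((1)(96485)) = +3.213 V.
Since Cu²⁺/Cu⁺ is the cathode and Li⁺/Li the anode, E°cell = E°(Cu²⁺/Cu⁺) − E°(Li⁺/Li).
So E°(Cu²⁺/Cu⁺) = E°cell + E°(Li⁺/Li) = +3.213 + (-3.05) = +0.16 V.

+0.16 V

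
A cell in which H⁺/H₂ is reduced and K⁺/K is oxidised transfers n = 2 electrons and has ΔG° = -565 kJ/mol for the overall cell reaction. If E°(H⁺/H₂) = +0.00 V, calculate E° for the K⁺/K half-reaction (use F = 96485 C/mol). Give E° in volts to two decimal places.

E°cell = −ΔG°/(nF) = −(-565×10³)/((2)(96485)) = +2.928 V.
Since H⁺/H₂ is the cathode and K⁺/K the anode, E°cell = E°(H⁺/H₂) − E°(K⁺/K).
So E°(K⁺/K) = E°(H⁺/H₂) − E°cell = (+0.00) − (+2.928) = -2.93 V.

-2.93 V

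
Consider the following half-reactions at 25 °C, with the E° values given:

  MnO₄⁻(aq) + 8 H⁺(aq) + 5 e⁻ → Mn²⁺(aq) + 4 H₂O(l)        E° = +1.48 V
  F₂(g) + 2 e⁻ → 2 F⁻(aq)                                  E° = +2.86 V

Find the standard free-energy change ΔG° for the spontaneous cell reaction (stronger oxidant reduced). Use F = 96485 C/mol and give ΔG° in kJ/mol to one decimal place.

-1331.5 kJ/mol

F₂/F⁻ (E° = +2.86 V) is the cathode; MnO₄⁻/Mn²⁺ (E° = +1.48 V) is the anode, so E°cell = +1.38 V.
Balancing electrons gives n = 10 (lcm of 2 and 5).
ΔG° = −nFE° = −(10)(96485)(+1.38) = -1,331,493 J = -1331.5 kJ/mol.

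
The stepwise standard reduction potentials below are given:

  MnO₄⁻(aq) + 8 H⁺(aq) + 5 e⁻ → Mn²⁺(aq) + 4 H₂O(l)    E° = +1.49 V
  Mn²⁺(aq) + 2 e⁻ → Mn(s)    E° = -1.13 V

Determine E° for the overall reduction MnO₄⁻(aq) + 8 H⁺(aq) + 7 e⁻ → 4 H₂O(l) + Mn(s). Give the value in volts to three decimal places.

+0.741 V

Adding the free-energy changes (−nFE°) of the two steps gives −n₃FE°₃ = −n₁FE°₁ − n₂FE°₂.
E°₃ = (5×+1.49 + 2×-1.13) / 7 = (+5.190) / 7 = +0.741 V.
Simply averaging or adding the two E° values would be wrong; the electron-weighted sum is required.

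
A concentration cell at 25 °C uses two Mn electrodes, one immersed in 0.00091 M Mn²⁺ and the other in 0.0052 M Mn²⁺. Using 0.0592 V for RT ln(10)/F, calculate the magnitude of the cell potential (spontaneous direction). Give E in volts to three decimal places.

For a concentration cell E°cell = 0. The 0.0052 M side is the cathode (reduction is favoured where [Mn²⁺] is higher).
With n = 2, E = −(0.0592/2) log([Mn²⁺]ₐₙ/[Mn²⁺]꜀ₐₜ) = −(0.0592/2) log(0.00091/0.0052) = −(0.0592/2)(-0.757) = +0.022 V.

+0.022 V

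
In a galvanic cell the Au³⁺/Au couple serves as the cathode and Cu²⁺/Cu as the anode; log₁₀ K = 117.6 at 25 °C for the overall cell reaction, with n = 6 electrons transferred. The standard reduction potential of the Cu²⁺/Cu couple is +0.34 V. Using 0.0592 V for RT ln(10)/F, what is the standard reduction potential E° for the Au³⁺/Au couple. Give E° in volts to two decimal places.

+1.50 V

E°cell = (0.0592/n)·log K = (0.0592/6)(117.6) = +1.160 V.
Since Au³⁺/Au is the cathode and Cu²⁺/Cu the anode, E°cell = E°(Au³⁺/Au) − E°(Cu²⁺/Cu).
So E°(Au³⁺/Au) = E°cell + E°(Cu²⁺/Cu) = +1.160 + (+0.34) = +1.50 V.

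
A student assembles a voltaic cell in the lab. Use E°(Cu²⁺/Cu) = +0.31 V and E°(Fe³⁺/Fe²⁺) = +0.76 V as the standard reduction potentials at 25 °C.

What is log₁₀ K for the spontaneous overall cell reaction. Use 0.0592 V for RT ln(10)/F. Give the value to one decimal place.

Cathode: Fe³⁺/Fe²⁺; anode: Cu²⁺/Cu. E°cell = +0.45 V, n = 2.
log K = nE°cell / 0.0592 = (2)(+0.45) / 0.0592 = 15.2.

15.2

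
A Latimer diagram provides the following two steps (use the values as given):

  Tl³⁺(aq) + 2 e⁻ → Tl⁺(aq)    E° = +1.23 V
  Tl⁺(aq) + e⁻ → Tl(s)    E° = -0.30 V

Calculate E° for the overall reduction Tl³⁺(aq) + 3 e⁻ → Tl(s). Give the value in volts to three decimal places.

+0.720 V

Adding the free-energy changes (−nFE°) of the two steps gives −n₃FE°₃ = −n₁FE°₁ − n₂FE°₂.
E°₃ = (2×+1.23 + 1×-0.30) / 3 = (+2.160) / 3 = +0.720 V.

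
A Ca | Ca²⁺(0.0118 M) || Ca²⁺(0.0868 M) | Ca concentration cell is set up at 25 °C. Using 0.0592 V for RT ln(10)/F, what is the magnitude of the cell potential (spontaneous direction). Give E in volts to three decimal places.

For a concentration cell E°cell = 0. The 0.0868 M side is the cathode (reduction is favoured where [Ca²⁺] is higher).
With n = 2, E = −(0.0592/2) log([Ca²⁺]ₐₙ/[Ca²⁺]꜀ₐₜ) = −(0.0592/2) log(0.0118/0.0868) = −(0.0592/2)(-0.867) = +0.026 V.

+0.026 V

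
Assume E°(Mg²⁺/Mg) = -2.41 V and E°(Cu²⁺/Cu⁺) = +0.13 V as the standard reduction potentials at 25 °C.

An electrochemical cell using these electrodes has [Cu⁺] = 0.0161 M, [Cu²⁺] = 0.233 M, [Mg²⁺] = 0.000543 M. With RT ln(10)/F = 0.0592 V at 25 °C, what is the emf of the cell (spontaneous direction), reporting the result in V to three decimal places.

+2.705 V

Cu²⁺/Cu⁺ is the cathode (higher E°), Mg²⁺/Mg the anode: E°cell = +0.13 − (-2.41) = +2.54 V, n = 2.
Overall: 2 Cu²⁺(aq) + Mg(s) → 2 Cu⁺(aq) + Mg²⁺(aq)
Q = [Cu⁺]^2·[Mg²⁺] / ([Cu²⁺]^2); log Q = -5.586.
E = E° − (0.0592/n) log Q = +2.54 − (0.0592/2)(-5.586) = +2.705 V.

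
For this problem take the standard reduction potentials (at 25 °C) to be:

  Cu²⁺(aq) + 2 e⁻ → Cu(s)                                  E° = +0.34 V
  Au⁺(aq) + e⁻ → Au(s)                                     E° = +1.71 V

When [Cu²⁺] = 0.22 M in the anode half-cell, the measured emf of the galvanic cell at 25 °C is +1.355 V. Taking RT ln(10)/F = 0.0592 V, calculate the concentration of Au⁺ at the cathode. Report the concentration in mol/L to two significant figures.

0.26 M

Au⁺/Au is the cathode, Cu²⁺/Cu the anode: E°cell = +1.37 V, n = 2.
Overall reaction: 2 Au⁺(aq) + Cu(s) → 2 Au(s) + Cu²⁺(aq); Q = [Cu²⁺]^1/[Au⁺]^2.
From E = E° − (0.0592/n) log Q: log Q = (E° − E)·n/0.0592 = (+1.37 − (+1.355))·2/0.0592 = 0.5068.
So 2·log[Au⁺] = 1·log(0.22) − log Q = -0.6576 − (0.5068) = -1.1644; log[Au⁺] = -1.1644 / 2 = -0.5822; [Au⁺] = 10^(-0.5822) ≈ 0.26 M.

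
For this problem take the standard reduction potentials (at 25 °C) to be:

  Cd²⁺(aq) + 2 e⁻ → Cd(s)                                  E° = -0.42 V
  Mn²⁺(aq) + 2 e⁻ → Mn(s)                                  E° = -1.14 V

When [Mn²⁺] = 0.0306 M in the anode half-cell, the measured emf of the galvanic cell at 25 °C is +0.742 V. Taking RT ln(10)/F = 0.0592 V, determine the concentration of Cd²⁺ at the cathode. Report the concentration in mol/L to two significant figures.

0.17 M

Cd²⁺/Cd is the cathode, Mn²⁺/Mn the anode: E°cell = +0.72 V, n = 2.
Overall reaction: Cd²⁺(aq) + Mn(s) → Cd(s) + Mn²⁺(aq); Q = [Mn²⁺]^1/[Cd²⁺]^1.
From E = E° − (0.0592/n) log Q: log Q = (E° − E)·n/0.0592 = (+0.72 − (+0.742))·2/0.0592 = -0.7432.
So 1·log[Cd²⁺] = 1·log(0.0306) − log Q = -1.5143 − (-0.7432) = -0.7711; [Cd²⁺] = 10^(-0.7711) ≈ 0.17 M.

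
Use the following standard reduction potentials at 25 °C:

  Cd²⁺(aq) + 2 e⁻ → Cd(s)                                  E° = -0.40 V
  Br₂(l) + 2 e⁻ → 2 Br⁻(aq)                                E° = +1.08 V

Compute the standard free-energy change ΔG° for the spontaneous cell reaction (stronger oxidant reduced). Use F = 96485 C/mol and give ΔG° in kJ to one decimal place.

-285.6 kJ

Br₂/Br⁻ (E° = +1.08 V) is the cathode; Cd²⁺/Cd (E° = -0.40 V) is the anode, so E°cell = +1.48 V.
Balancing electrons gives n = 2 (lcm of 2 and 2).
ΔG° = −nFE° = −(2)(96485)(+1.48) = -285,596 J = -285.6 kJ.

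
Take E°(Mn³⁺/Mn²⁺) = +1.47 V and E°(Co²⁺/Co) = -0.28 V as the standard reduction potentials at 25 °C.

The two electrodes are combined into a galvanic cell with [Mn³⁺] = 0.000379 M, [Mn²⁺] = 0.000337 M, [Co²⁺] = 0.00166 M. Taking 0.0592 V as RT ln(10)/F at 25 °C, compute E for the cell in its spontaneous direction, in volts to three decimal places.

+1.835 V

Mn³⁺/Mn²⁺ is the cathode (higher E°), Co²⁺/Co the anode: E°cell = +1.47 − (-0.28) = +1.75 V, n = 2.
Overall: 2 Mn³⁺(aq) + Co(s) → 2 Mn²⁺(aq) + Co²⁺(aq)
Q = [Mn²⁺]^2·[Co²⁺] / ([Mn³⁺]^2); log Q = -2.882.
E = E° − (0.0592/n) log Q = +1.75 − (0.0592/2)(-2.882) = +1.835 V.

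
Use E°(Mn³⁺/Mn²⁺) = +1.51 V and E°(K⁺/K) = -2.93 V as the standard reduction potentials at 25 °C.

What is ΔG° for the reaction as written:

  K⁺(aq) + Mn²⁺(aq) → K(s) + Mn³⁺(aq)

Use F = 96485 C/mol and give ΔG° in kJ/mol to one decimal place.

+428.4 kJ/mol

As written, K⁺/K is reduced (cathode) and Mn³⁺/Mn²⁺ is oxidised (anode), so E°cell = (-2.93) − (+1.51) = -4.44 V.
Balancing electrons gives n = 1.
ΔG° = −nFE° = −(1)(96485)(-4.44) = 428,393 J = +428.4 kJ/mol.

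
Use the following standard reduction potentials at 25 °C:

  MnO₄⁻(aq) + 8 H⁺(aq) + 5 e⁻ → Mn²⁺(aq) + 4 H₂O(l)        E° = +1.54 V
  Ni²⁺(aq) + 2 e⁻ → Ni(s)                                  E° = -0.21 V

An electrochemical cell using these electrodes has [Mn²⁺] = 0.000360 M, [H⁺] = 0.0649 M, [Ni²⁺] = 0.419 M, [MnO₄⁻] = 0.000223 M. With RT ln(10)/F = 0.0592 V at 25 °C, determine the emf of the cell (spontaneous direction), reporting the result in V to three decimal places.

MnO₄⁻/Mn²⁺ is the cathode (higher E°), Ni²⁺/Ni the anode: E°cell = +1.54 − (-0.21) = +1.75 V, n = 10.
Overall: 2 MnO₄⁻(aq) + 16 H⁺(aq) + 5 Ni(s) → 2 Mn²⁺(aq) + 8 H₂O(l) + 5 Ni²⁺(aq)
Q = [Mn²⁺]^2·[Ni²⁺]^5 / ([MnO₄⁻]^2·[H⁺]^16); log Q = 17.531.
E = E° − (0.0592/n) log Q = +1.75 − (0.0592/10)(17.531) = +1.646 V.

+1.646 V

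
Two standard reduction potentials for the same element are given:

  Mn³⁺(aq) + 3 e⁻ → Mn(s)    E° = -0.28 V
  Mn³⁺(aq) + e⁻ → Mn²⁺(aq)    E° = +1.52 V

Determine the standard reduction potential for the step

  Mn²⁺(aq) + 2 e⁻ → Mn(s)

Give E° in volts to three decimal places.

-1.180 V

Sequential free energies add, so n₃E°₃ = n₁E°₁ + n₂E°₂.
With n₃ = 3, and the known step contributing 1×(+1.52) V, the unknown satisfies 2·E° = 3×(-0.28) − 1×(+1.52) = -2.360.
E° = -2.360 / 2 = -1.180 V.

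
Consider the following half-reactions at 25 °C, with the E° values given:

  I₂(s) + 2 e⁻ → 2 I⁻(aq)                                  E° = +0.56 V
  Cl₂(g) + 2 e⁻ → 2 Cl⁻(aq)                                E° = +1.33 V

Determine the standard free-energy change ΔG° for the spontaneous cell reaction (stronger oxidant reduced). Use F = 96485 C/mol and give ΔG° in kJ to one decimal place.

-148.6 kJ

Cl₂/Cl⁻ (E° = +1.33 V) is the cathode; I₂/I⁻ (E° = +0.56 V) is the anode, so E°cell = +0.77 V.
Balancing electrons gives n = 2 (lcm of 2 and 2).
ΔG° = −nFE° = −(2)(96485)(+0.77) = -148,587 J = -148.6 kJ.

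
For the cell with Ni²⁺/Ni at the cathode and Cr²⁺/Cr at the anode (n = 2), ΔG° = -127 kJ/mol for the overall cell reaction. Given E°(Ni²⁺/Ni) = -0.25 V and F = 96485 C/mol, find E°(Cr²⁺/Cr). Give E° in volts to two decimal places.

-0.91 V

E°cell = −ΔG°/(nF) = −(-127×10³)/((2)(96485)) = +0.658 V.
Since Ni²⁺/Ni is the cathode and Cr²⁺/Cr the anode, E°cell = E°(Ni²⁺/Ni) − E°(Cr²⁺/Cr).
So E°(Cr²⁺/Cr) = E°(Ni²⁺/Ni) − E°cell = (-0.25) − (+0.658) = -0.91 V.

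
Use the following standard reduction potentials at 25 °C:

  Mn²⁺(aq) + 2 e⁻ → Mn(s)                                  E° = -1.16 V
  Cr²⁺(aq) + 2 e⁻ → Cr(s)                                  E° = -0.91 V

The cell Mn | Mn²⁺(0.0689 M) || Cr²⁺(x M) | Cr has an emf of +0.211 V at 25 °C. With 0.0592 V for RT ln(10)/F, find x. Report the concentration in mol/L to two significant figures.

0.0033 M

Cr²⁺/Cr is the cathode, Mn²⁺/Mn the anode: E°cell = +0.25 V, n = 2.
Overall reaction: Cr²⁺(aq) + Mn(s) → Cr(s) + Mn²⁺(aq); Q = [Mn²⁺]^1/[Cr²⁺]^1.
From E = E° − (0.0592/n) log Q: log Q = (E° − E)·n/0.0592 = (+0.25 − (+0.211))·2/0.0592 = 1.3176.
So 1·log[Cr²⁺] = 1·log(0.0689) − log Q = -1.1618 − (1.3176) = -2.4794; [Cr²⁺] = 10^(-2.4794) ≈ 0.0033 M.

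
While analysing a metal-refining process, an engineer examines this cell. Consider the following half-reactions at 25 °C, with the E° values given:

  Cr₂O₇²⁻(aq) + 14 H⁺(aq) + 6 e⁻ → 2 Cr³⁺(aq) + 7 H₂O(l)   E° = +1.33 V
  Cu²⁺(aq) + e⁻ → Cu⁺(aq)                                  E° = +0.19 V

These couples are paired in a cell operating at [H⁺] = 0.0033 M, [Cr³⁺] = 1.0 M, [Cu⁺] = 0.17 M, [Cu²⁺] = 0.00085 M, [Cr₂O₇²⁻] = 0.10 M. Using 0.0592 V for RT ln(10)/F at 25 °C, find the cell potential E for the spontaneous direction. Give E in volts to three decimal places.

+0.924 V

Cr₂O₇²⁻/Cr³⁺ is the cathode (higher E°), Cu²⁺/Cu⁺ the anode: E°cell = +1.33 − (+0.19) = +1.14 V, n = 6.
Overall: Cr₂O₇²⁻(aq) + 14 H⁺(aq) + 6 Cu⁺(aq) → 2 Cr³⁺(aq) + 7 H₂O(l) + 6 Cu²⁺(aq)
Q = [Cr³⁺]^2·[Cu²⁺]^6 / ([Cr₂O₇²⁻]·[H⁺]^14·[Cu⁺]^6); log Q = 21.935.
E = E° − (0.0592/n) log Q = +1.14 − (0.0592/6)(21.935) = +0.924 V.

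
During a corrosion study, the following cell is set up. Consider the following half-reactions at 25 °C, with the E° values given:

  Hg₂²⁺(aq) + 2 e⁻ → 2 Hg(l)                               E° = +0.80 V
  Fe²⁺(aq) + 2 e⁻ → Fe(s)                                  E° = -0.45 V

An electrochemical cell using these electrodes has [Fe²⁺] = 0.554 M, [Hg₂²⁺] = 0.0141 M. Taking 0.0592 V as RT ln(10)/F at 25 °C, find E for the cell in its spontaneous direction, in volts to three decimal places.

Hg₂²⁺/Hg is the cathode (higher E°), Fe²⁺/Fe the anode: E°cell = +0.80 − (-0.45) = +1.25 V, n = 2.
Overall: Hg₂²⁺(aq) + Fe(s) → 2 Hg(l) + Fe²⁺(aq)
Q = [Fe²⁺] / ([Hg₂²⁺]); log Q = 1.594.
E = E° − (0.0592/n) log Q = +1.25 − (0.0592/2)(1.594) = +1.203 V.

+1.203 V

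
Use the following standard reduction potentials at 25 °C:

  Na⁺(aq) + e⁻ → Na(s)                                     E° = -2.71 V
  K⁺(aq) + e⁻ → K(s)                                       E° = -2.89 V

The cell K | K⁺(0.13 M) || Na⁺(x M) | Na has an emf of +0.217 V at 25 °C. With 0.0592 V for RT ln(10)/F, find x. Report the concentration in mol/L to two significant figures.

0.55 M

Na⁺/Na is the cathode, K⁺/K the anode: E°cell = +0.18 V, n = 1.
Overall reaction: Na⁺(aq) + K(s) → Na(s) + K⁺(aq); Q = [K⁺]^1/[Na⁺]^1.
From E = E° − (0.0592/n) log Q: log Q = (E° − E)·n/0.0592 = (+0.18 − (+0.217))·1/0.0592 = -0.6250.
So 1·log[Na⁺] = 1·log(0.13) − log Q = -0.8861 − (-0.6250) = -0.2611; [Na⁺] = 10^(-0.2611) ≈ 0.55 M.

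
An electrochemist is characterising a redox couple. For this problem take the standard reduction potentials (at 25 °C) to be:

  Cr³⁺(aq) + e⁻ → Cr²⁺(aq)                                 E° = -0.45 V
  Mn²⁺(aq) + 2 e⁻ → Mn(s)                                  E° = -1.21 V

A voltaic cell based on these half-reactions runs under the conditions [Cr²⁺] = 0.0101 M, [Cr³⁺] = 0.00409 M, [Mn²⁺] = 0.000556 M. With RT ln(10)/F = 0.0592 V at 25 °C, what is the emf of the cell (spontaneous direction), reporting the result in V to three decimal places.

+0.833 V

Cr³⁺/Cr²⁺ is the cathode (higher E°), Mn²⁺/Mn the anode: E°cell = -0.45 − (-1.21) = +0.76 V, n = 2.
Overall: 2 Cr³⁺(aq) + Mn(s) → 2 Cr²⁺(aq) + Mn²⁺(aq)
Q = [Cr²⁺]^2·[Mn²⁺] / ([Cr³⁺]^2); log Q = -2.470.
E = E° − (0.0592/n) log Q = +0.76 − (0.0592/2)(-2.470) = +0.833 V.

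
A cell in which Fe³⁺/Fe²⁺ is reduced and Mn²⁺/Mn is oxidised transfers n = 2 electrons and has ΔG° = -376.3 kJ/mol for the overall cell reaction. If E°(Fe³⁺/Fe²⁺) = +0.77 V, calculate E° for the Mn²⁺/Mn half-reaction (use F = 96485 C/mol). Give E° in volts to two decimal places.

-1.18 V

E°cell = −ΔG°/(nF) = −(-376.3×10³)/((2)(96485)) = +1.950 V.
Since Fe³⁺/Fe²⁺ is the cathode and Mn²⁺/Mn the anode, E°cell = E°(Fe³⁺/Fe²⁺) − E°(Mn²⁺/Mn).
So E°(Mn²⁺/Mn) = E°(Fe³⁺/Fe²⁺) − E°cell = (+0.77) − (+1.950) = -1.18 V.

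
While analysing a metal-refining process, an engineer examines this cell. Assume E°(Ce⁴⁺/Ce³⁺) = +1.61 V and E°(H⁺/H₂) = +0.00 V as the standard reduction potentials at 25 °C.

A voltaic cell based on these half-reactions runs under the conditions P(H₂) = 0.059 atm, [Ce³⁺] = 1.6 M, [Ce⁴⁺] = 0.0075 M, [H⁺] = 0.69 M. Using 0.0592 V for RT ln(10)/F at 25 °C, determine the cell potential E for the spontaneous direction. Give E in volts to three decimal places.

Ce⁴⁺/Ce³⁺ is the cathode (higher E°), H⁺/H₂ the anode: E°cell = +1.61 − (+0.00) = +1.61 V, n = 2.
Overall: 2 Ce⁴⁺(aq) + H₂(g) → 2 Ce³⁺(aq) + 2 H⁺(aq)
Q = [Ce³⁺]^2·[H⁺]^2 / ([Ce⁴⁺]^2·P(H₂)); log Q = 5.565.
E = E° − (0.0592/n) log Q = +1.61 − (0.0592/2)(5.565) = +1.445 V.

+1.445 V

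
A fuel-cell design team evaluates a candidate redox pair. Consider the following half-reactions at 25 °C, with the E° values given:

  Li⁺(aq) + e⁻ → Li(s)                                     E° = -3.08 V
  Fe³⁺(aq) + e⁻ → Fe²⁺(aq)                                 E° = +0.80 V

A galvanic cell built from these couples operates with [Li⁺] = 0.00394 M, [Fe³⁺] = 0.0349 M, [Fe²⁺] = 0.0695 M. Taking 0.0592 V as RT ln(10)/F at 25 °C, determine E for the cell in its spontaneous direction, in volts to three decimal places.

+4.005 V

Fe³⁺/Fe²⁺ is the cathode (higher E°), Li⁺/Li the anode: E°cell = +0.80 − (-3.08) = +3.88 V, n = 1.
Overall: Fe³⁺(aq) + Li(s) → Fe²⁺(aq) + Li⁺(aq)
Q = [Fe²⁺]·[Li⁺] / ([Fe³⁺]); log Q = -2.105.
E = E° − (0.0592/n) log Q = +3.88 − (0.0592/1)(-2.105) = +4.005 V.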